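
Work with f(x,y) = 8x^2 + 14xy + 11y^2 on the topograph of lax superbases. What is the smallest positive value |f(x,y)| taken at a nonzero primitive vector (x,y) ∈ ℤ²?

translate: b→-2 (≡14 mod 16), so (8,14,11)→(8,-2,5)
flip: (8,-2,5)→(5,2,8)
reduced (well bottom): (5,2,8) with a≤c, −a<b≤a
well minimum = a = 5

5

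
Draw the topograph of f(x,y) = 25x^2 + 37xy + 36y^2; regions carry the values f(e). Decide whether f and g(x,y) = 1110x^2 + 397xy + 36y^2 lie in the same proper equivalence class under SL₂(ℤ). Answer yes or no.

D₁ = -2231, D₂ = -2231
f: translate: b→-13 (≡37 mod 50), so (25,37,36)→(25,-13,24)
f: flip: (25,-13,24)→(24,13,25)
f: reduced (well bottom): (24,13,25) with a≤c, −a<b≤a
g: flip: (1110,397,36)→(36,-397,1110)
g: translate: b→35 (≡-397 mod 72), so (36,-397,1110)→(36,35,24)
g: flip: (36,35,24)→(24,-35,36)
g: translate: b→13 (≡-35 mod 48), so (24,-35,36)→(24,13,25)
g: reduced (well bottom): (24,13,25) with a≤c, −a<b≤a
reduced forms (24, 13, 25) vs (24, 13, 25) ⇒ equivalent

yes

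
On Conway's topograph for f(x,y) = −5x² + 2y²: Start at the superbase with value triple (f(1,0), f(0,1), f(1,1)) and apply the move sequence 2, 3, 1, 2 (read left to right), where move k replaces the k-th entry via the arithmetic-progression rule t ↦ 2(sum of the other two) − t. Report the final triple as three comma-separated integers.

start (-5,2,-3) = (f(1,0),f(0,1),f(1,1))
replace slot 2: 2·((-5)+(-3)) − 2 = -18 → (-5,-18,-3)
replace slot 3: 2·((-5)+(-18)) − (-3) = -43 → (-5,-18,-43)
replace slot 1: 2·((-18)+(-43)) − (-5) = -117 → (-117,-18,-43)
replace slot 2: 2·((-117)+(-43)) − (-18) = -302 → (-117,-302,-43)

-117,-302,-43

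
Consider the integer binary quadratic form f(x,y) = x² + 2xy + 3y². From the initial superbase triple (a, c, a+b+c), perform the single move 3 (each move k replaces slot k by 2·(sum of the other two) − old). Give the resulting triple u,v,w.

start (1,3,6) = (f(1,0),f(0,1),f(1,1))
replace slot 3: 2·(1+3) − 6 = 2 → (1,3,2)

1,3,2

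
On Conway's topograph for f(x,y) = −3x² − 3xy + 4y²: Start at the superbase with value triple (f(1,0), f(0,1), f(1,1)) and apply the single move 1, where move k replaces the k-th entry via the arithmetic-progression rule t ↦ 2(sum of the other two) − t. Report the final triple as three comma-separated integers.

start (-3,4,-2) = (f(1,0),f(0,1),f(1,1))
replace slot 1: 2·(4+(-2)) − (-3) = 7 → (7,4,-2)

7,4,-2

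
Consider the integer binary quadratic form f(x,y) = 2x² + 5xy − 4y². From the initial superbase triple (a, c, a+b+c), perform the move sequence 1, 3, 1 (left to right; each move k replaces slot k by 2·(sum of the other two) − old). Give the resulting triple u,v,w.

start (2,-4,3) = (f(1,0),f(0,1),f(1,1))
replace slot 1: 2·((-4)+3) − 2 = -4 → (-4,-4,3)
replace slot 3: 2·((-4)+(-4)) − 3 = -19 → (-4,-4,-19)
replace slot 1: 2·((-4)+(-19)) − (-4) = -42 → (-42,-4,-19)

-42,-4,-19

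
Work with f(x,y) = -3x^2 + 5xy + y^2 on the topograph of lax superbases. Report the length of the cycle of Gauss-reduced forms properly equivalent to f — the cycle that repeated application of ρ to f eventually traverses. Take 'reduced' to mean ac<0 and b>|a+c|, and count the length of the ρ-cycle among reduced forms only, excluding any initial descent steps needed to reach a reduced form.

D = 37, ⌊√D⌋ = 6
river: ρ → (1,5,-3)
river: ρ → (-3,1,3)
river: ρ → (3,5,-1)
river: ρ → (-1,5,3)
river: ρ → (3,1,-3)
river: ρ → (-3,5,1)
ρ-cycle length = 6 (tail of 0 descent steps not counted)

6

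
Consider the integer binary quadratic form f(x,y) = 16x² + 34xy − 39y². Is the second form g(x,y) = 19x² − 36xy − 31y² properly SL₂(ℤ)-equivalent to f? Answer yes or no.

D₁ = 3652, D₂ = 3652
river cycle of f (length 32): (-39, 44, 11), (11, 44, -39), (-39, 34, 16), (16, 30, -43), (-43, 56, 3), (3, 58, -24), (-24, 38, 23), (23, 54, -8), (-8, 58, 9), (9, 50, -32), … (22 more)
river cycle of g (length 32): (-31, 36, 19), (19, 40, -27), (-27, 14, 32), (32, 50, -9), (-9, 58, 8), (8, 54, -23), (-23, 38, 24), (24, 58, -3), (-3, 56, 43), (43, 30, -16), … (22 more)
cycles differ ⇒ inequivalent

no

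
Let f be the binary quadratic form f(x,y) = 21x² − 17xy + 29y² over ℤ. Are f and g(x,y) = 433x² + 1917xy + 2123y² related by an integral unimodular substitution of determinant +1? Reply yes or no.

D₁ = -2147, D₂ = -2147
f: reduced (well bottom): (21,-17,29) with a≤c, −a<b≤a
g: translate: b→185 (≡1917 mod 866), so (433,1917,2123)→(433,185,21)
g: flip: (433,185,21)→(21,-185,433)
g: translate: b→-17 (≡-185 mod 42), so (21,-185,433)→(21,-17,29)
g: reduced (well bottom): (21,-17,29) with a≤c, −a<b≤a
reduced forms (21, -17, 29) vs (21, -17, 29) ⇒ equivalent

yes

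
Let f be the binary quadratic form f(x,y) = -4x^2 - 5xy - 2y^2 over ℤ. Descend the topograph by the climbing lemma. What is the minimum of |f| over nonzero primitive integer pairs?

translate: b→-3 (≡5 mod 8), so (4,5,2)→(4,-3,1)
flip: (4,-3,1)→(1,3,4)
translate: b→1 (≡3 mod 2), so (1,3,4)→(1,1,2)
reduced (well bottom): (1,1,2) with a≤c, −a<b≤a
well minimum |f| = |-1| = 1 (negative-definite)

1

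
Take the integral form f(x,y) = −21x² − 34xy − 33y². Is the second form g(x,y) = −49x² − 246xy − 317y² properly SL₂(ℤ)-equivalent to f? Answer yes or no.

D₁ = -1616, D₂ = -1616
f is negative-definite; reduce −f:
−f: translate: b→-8 (≡34 mod 42), so (21,34,33)→(21,-8,20)
−f: flip: (21,-8,20)→(20,8,21)
−f: reduced (well bottom): (20,8,21) with a≤c, −a<b≤a
flip sign back: reduced form of f is (-20,-8,-21)
g is negative-definite; reduce −g:
−g: translate: b→-48 (≡246 mod 98), so (49,246,317)→(49,-48,20)
−g: flip: (49,-48,20)→(20,48,49)
−g: translate: b→8 (≡48 mod 40), so (20,48,49)→(20,8,21)
−g: reduced (well bottom): (20,8,21) with a≤c, −a<b≤a
flip sign back: reduced form of g is (-20,-8,-21)
reduced forms (-20, -8, -21) vs (-20, -8, -21) ⇒ equivalent

yes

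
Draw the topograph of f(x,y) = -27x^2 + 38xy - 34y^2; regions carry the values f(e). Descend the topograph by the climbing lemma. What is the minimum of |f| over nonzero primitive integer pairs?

translate: b→16 (≡-38 mod 54), so (27,-38,34)→(27,16,23)
flip: (27,16,23)→(23,-16,27)
reduced (well bottom): (23,-16,27) with a≤c, −a<b≤a
well minimum |f| = |-23| = 23 (negative-definite)

23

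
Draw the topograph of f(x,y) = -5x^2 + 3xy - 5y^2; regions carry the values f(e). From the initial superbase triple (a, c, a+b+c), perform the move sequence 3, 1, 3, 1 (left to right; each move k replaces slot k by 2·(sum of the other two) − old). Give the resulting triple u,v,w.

start (-5,-5,-7) = (f(1,0),f(0,1),f(1,1))
replace slot 3: 2·((-5)+(-5)) − (-7) = -13 → (-5,-5,-13)
replace slot 1: 2·((-5)+(-13)) − (-5) = -31 → (-31,-5,-13)
replace slot 3: 2·((-31)+(-5)) − (-13) = -59 → (-31,-5,-59)
replace slot 1: 2·((-5)+(-59)) − (-31) = -97 → (-97,-5,-59)

-97,-5,-59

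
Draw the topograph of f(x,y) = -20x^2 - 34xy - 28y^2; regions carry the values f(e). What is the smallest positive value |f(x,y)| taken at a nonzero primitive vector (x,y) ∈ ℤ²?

translate: b→-6 (≡34 mod 40), so (20,34,28)→(20,-6,14)
flip: (20,-6,14)→(14,6,20)
reduced (well bottom): (14,6,20) with a≤c, −a<b≤a
well minimum |f| = |-14| = 14 (negative-definite)

14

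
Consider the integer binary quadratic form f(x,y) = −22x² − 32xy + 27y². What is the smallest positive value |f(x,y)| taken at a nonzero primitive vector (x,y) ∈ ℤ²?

descent: ρ → (27,32,-22)  [lands on river]
river: ρ → (-22,56,3)
river: ρ → (3,58,-3)
river: ρ → (-3,56,22)
river: ρ → (22,32,-27)
river: ρ → (-27,22,27)
closes: descent 1, river 6
min |a| on river = 3

3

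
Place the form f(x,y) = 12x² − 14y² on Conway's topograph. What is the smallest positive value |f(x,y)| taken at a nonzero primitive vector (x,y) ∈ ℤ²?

descent: ρ → (-14,0,12)
descent: ρ → (12,24,-2)  [lands on river]
river: ρ → (-2,24,12)
closes: descent 2, river 2
min |a| on river = 2

2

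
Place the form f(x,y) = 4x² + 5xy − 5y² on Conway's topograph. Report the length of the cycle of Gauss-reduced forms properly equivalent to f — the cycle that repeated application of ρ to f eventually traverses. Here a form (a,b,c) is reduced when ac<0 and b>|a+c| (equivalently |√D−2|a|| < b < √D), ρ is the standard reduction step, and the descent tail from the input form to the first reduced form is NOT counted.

D = 105, ⌊√D⌋ = 10
river: ρ → (-5,5,4)
river: ρ → (4,3,-6)
river: ρ → (-6,9,1)
river: ρ → (1,9,-6)
river: ρ → (-6,3,4)
river: ρ → (4,5,-5)
ρ-cycle length = 6 (tail of 0 descent steps not counted)

6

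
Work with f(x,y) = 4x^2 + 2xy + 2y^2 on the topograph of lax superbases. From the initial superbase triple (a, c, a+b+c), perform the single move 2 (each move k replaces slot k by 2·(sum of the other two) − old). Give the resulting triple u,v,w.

start (4,2,8) = (f(1,0),f(0,1),f(1,1))
replace slot 2: 2·(4+8) − 2 = 22 → (4,22,8)

4,22,8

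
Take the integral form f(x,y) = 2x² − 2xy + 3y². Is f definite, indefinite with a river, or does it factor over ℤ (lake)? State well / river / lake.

D = b²−4ac = (-2)² − 4·2·3 = -20
D < 0 ⇒ definite ⇒ every region one sign ⇒ single well

well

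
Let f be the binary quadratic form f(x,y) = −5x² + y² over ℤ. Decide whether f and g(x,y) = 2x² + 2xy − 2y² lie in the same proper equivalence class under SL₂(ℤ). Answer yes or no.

D₁ = 20, D₂ = 20
river cycle of f (length 2): (1, 4, -1), (-1, 4, 1)
river cycle of g (length 2): (-2, 2, 2), (2, 2, -2)
cycles differ ⇒ inequivalent

no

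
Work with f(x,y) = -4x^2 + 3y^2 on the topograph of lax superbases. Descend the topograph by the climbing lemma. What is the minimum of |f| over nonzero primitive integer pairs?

descent: ρ → (3,6,-1)  [lands on river]
river: ρ → (-1,6,3)
closes: descent 1, river 2
min |a| on river = 1

1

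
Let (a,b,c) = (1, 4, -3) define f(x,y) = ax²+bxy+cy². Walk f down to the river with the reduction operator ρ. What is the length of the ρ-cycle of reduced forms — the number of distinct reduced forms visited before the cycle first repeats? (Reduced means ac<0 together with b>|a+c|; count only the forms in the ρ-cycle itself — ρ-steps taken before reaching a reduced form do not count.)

D = 28, ⌊√D⌋ = 5
river: ρ → (-3,2,2)
river: ρ → (2,2,-3)
river: ρ → (-3,4,1)
river: ρ → (1,4,-3)
ρ-cycle length = 4 (tail of 0 descent steps not counted)

4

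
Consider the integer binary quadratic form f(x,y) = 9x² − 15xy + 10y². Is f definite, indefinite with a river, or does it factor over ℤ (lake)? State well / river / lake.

D = b²−4ac = (-15)² − 4·9·10 = -135
D < 0 ⇒ definite ⇒ every region one sign ⇒ single well

well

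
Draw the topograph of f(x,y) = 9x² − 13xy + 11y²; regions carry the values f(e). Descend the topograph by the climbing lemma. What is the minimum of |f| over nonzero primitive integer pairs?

translate: b→5 (≡-13 mod 18), so (9,-13,11)→(9,5,7)
flip: (9,5,7)→(7,-5,9)
reduced (well bottom): (7,-5,9) with a≤c, −a<b≤a
well minimum = a = 7

7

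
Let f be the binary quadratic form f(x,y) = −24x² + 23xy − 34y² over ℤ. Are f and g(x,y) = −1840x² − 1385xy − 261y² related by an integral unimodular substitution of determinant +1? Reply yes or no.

D₁ = -2735, D₂ = -2735
f is negative-definite; reduce −f:
−f: reduced (well bottom): (24,-23,34) with a≤c, −a<b≤a
flip sign back: reduced form of f is (-24,23,-34)
g is negative-definite; reduce −g:
−g: flip: (1840,1385,261)→(261,-1385,1840)
−g: translate: b→181 (≡-1385 mod 522), so (261,-1385,1840)→(261,181,34)
−g: flip: (261,181,34)→(34,-181,261)
−g: translate: b→23 (≡-181 mod 68), so (34,-181,261)→(34,23,24)
−g: flip: (34,23,24)→(24,-23,34)
−g: reduced (well bottom): (24,-23,34) with a≤c, −a<b≤a
flip sign back: reduced form of g is (-24,23,-34)
reduced forms (-24, 23, -34) vs (-24, 23, -34) ⇒ equivalent

yes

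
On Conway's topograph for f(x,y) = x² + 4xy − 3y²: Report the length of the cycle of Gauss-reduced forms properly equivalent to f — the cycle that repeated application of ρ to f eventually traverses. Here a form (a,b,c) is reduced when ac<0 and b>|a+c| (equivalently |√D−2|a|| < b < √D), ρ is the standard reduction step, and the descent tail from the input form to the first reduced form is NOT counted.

D = 28, ⌊√D⌋ = 5
river: ρ → (-3,2,2)
river: ρ → (2,2,-3)
river: ρ → (-3,4,1)
river: ρ → (1,4,-3)
ρ-cycle length = 4 (tail of 0 descent steps not counted)

4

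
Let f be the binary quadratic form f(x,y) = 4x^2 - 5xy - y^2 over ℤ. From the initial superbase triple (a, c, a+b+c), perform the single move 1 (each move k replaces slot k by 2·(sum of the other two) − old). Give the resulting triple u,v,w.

start (4,-1,-2) = (f(1,0),f(0,1),f(1,1))
replace slot 1: 2·((-1)+(-2)) − 4 = -10 → (-10,-1,-2)

-10,-1,-2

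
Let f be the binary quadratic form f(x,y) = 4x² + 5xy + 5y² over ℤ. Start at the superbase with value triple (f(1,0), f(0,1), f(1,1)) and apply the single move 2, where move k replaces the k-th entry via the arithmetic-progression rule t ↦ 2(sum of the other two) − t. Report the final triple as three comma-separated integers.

start (4,5,14) = (f(1,0),f(0,1),f(1,1))
replace slot 2: 2·(4+14) − 5 = 31 → (4,31,14)

4,31,14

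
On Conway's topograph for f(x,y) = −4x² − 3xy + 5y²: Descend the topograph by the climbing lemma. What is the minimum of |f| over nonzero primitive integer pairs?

descent: ρ → (5,3,-4)  [lands on river]
river: ρ → (-4,5,4)
river: ρ → (4,3,-5)
river: ρ → (-5,7,2)
river: ρ → (2,9,-1)
river: ρ → (-1,9,2)
river: ρ → (2,7,-5)
river: ρ → (-5,3,4)
river: ρ → (4,5,-4)
river: ρ → (-4,3,5)
river: ρ → (5,7,-2)
river: ρ → (-2,9,1)
river: ρ → (1,9,-2)
river: ρ → (-2,7,5)
closes: descent 1, river 14
min |a| on river = 1

1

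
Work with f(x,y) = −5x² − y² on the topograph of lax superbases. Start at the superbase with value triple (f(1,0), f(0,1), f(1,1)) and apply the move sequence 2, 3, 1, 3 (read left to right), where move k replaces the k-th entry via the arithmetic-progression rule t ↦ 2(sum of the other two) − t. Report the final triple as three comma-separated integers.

start (-5,-1,-6) = (f(1,0),f(0,1),f(1,1))
replace slot 2: 2·((-5)+(-6)) − (-1) = -21 → (-5,-21,-6)
replace slot 3: 2·((-5)+(-21)) − (-6) = -46 → (-5,-21,-46)
replace slot 1: 2·((-21)+(-46)) − (-5) = -129 → (-129,-21,-46)
replace slot 3: 2·((-129)+(-21)) − (-46) = -254 → (-129,-21,-254)

-129,-21,-254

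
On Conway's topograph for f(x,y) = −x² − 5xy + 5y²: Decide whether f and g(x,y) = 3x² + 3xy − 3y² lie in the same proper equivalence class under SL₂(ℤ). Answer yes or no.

D₁ = 45, D₂ = 45
river cycle of f (length 2): (5, 5, -1), (-1, 5, 5)
river cycle of g (length 2): (-3, 3, 3), (3, 3, -3)
cycles differ ⇒ inequivalent

no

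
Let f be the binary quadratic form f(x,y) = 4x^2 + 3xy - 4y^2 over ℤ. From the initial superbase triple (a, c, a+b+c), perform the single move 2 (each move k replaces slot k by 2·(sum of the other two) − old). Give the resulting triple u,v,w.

start (4,-4,3) = (f(1,0),f(0,1),f(1,1))
replace slot 2: 2·(4+3) − (-4) = 18 → (4,18,3)

4,18,3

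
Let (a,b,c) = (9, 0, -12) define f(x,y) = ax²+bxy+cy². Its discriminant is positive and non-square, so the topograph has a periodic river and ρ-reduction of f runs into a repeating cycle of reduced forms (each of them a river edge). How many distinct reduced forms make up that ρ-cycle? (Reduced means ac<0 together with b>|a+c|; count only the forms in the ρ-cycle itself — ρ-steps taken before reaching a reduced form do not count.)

D = 432, ⌊√D⌋ = 20
descent: ρ → (-12,0,9)
descent: ρ → (9,18,-3)  [lands on river]
river: ρ → (-3,18,9)
ρ-cycle length = 2 (tail of 2 descent steps not counted)

2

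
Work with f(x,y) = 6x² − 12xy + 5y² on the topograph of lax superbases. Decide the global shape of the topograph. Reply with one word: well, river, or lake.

D = b²−4ac = (-12)² − 4·6·5 = 24
D > 0 non-square ⇒ indefinite ⇒ periodic river

river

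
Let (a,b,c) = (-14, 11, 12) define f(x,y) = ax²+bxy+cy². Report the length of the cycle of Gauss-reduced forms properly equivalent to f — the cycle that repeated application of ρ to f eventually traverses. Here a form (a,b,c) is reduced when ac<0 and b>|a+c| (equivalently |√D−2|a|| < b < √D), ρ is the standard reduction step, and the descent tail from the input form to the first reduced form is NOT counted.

D = 793, ⌊√D⌋ = 28
river: ρ → (12,13,-13)
river: ρ → (-13,13,12)
river: ρ → (12,11,-14)
river: ρ → (-14,17,9)
river: ρ → (9,19,-12)
river: ρ → (-12,5,16)
river: ρ → (16,27,-1)
river: ρ → (-1,27,16)
river: ρ → (16,5,-12)
river: ρ → (-12,19,9)
river: ρ → (9,17,-14)
river: ρ → (-14,11,12)
ρ-cycle length = 12 (tail of 0 descent steps not counted)

12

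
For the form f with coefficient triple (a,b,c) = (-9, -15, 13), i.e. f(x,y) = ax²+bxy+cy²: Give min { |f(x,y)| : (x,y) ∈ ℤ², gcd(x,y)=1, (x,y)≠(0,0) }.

descent: ρ → (13,15,-9)  [lands on river]
river: ρ → (-9,21,7)
river: ρ → (7,21,-9)
river: ρ → (-9,15,13)
river: ρ → (13,11,-11)
river: ρ → (-11,11,13)
closes: descent 1, river 6
min |a| on river = 7

7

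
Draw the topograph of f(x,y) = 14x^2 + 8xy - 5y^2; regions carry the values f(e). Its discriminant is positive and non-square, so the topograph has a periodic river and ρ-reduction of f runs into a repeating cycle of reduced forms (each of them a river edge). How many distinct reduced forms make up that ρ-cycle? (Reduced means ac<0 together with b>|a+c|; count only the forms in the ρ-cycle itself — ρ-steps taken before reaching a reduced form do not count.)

D = 344, ⌊√D⌋ = 18
descent: ρ → (-5,12,10)  [lands on river]
river: ρ → (10,8,-7)
river: ρ → (-7,6,11)
river: ρ → (11,16,-2)
river: ρ → (-2,16,11)
river: ρ → (11,6,-7)
river: ρ → (-7,8,10)
river: ρ → (10,12,-5)
river: ρ → (-5,18,1)
river: ρ → (1,18,-5)
ρ-cycle length = 10 (tail of 1 descent step not counted)

10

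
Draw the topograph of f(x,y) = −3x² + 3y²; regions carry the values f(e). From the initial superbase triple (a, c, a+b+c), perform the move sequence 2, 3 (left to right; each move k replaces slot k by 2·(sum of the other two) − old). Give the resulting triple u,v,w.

start (-3,3,0) = (f(1,0),f(0,1),f(1,1))
replace slot 2: 2·((-3)+0) − 3 = -9 → (-3,-9,0)
replace slot 3: 2·((-3)+(-9)) − 0 = -24 → (-3,-9,-24)

-3,-9,-24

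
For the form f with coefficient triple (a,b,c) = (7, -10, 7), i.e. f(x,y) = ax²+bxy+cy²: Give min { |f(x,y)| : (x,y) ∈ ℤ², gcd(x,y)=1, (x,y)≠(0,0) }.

translate: b→4 (≡-10 mod 14), so (7,-10,7)→(7,4,4)
flip: (7,4,4)→(4,-4,7)
translate: b→4 (≡-4 mod 8), so (4,-4,7)→(4,4,7)
reduced (well bottom): (4,4,7) with a≤c, −a<b≤a
well minimum = a = 4

4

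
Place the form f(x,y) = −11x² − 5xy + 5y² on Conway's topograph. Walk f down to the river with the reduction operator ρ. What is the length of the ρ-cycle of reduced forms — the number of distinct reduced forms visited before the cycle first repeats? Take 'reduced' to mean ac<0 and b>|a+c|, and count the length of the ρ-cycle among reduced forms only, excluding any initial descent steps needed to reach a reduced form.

D = 245, ⌊√D⌋ = 15
descent: ρ → (5,15,-1)  [lands on river]
river: ρ → (-1,15,5)
ρ-cycle length = 2 (tail of 1 descent step not counted)

2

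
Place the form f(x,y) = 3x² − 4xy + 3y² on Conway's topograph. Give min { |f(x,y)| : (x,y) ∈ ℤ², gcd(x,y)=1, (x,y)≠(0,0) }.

translate: b→2 (≡-4 mod 6), so (3,-4,3)→(3,2,2)
flip: (3,2,2)→(2,-2,3)
translate: b→2 (≡-2 mod 4), so (2,-2,3)→(2,2,3)
reduced (well bottom): (2,2,3) with a≤c, −a<b≤a
well minimum = a = 2

2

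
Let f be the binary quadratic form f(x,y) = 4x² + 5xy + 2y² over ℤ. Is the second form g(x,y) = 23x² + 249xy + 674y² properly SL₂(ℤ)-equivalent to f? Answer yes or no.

D₁ = -7, D₂ = -7
f: translate: b→-3 (≡5 mod 8), so (4,5,2)→(4,-3,1)
f: flip: (4,-3,1)→(1,3,4)
f: translate: b→1 (≡3 mod 2), so (1,3,4)→(1,1,2)
f: reduced (well bottom): (1,1,2) with a≤c, −a<b≤a
g: translate: b→19 (≡249 mod 46), so (23,249,674)→(23,19,4)
g: flip: (23,19,4)→(4,-19,23)
g: translate: b→-3 (≡-19 mod 8), so (4,-19,23)→(4,-3,1)
g: flip: (4,-3,1)→(1,3,4)
g: translate: b→1 (≡3 mod 2), so (1,3,4)→(1,1,2)
g: reduced (well bottom): (1,1,2) with a≤c, −a<b≤a
reduced forms (1, 1, 2) vs (1, 1, 2) ⇒ equivalent

yes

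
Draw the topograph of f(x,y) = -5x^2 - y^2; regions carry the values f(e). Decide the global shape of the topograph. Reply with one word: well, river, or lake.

D = b²−4ac = 0² − 4·(-5)·(-1) = -20
D < 0 ⇒ definite ⇒ every region one sign ⇒ single well

well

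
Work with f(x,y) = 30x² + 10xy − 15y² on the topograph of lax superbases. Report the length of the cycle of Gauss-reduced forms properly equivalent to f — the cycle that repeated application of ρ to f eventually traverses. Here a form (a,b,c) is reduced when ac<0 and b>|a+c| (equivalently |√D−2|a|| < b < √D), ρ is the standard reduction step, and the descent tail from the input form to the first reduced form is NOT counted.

D = 1900, ⌊√D⌋ = 43
descent: ρ → (-15,20,25)  [lands on river]
river: ρ → (25,30,-10)
river: ρ → (-10,30,25)
river: ρ → (25,20,-15)
river: ρ → (-15,40,5)
river: ρ → (5,40,-15)
ρ-cycle length = 6 (tail of 1 descent step not counted)

6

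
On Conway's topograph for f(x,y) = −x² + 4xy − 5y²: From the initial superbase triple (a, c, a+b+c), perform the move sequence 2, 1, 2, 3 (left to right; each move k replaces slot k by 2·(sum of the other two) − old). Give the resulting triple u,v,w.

start (-1,-5,-2) = (f(1,0),f(0,1),f(1,1))
replace slot 2: 2·((-1)+(-2)) − (-5) = -1 → (-1,-1,-2)
replace slot 1: 2·((-1)+(-2)) − (-1) = -5 → (-5,-1,-2)
replace slot 2: 2·((-5)+(-2)) − (-1) = -13 → (-5,-13,-2)
replace slot 3: 2·((-5)+(-13)) − (-2) = -34 → (-5,-13,-34)

-5,-13,-34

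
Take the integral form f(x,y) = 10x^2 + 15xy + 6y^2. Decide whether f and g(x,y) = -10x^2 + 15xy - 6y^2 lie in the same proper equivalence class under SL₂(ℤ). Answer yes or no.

D₁ = -15, D₂ = -15
f: translate: b→-5 (≡15 mod 20), so (10,15,6)→(10,-5,1)
f: flip: (10,-5,1)→(1,5,10)
f: translate: b→1 (≡5 mod 2), so (1,5,10)→(1,1,4)
f: reduced (well bottom): (1,1,4) with a≤c, −a<b≤a
g is negative-definite; reduce −g:
−g: translate: b→5 (≡-15 mod 20), so (10,-15,6)→(10,5,1)
−g: flip: (10,5,1)→(1,-5,10)
−g: translate: b→1 (≡-5 mod 2), so (1,-5,10)→(1,1,4)
−g: reduced (well bottom): (1,1,4) with a≤c, −a<b≤a
flip sign back: reduced form of g is (-1,-1,-4)
reduced forms (1, 1, 4) vs (-1, -1, -4) ⇒ inequivalent

no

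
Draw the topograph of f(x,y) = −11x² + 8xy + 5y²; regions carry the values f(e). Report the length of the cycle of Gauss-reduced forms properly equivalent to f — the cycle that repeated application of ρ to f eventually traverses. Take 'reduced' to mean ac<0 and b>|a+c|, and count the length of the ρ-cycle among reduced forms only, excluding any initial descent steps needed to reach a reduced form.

D = 284, ⌊√D⌋ = 16
river: ρ → (5,12,-7)
river: ρ → (-7,16,1)
river: ρ → (1,16,-7)
river: ρ → (-7,12,5)
river: ρ → (5,8,-11)
river: ρ → (-11,14,2)
river: ρ → (2,14,-11)
river: ρ → (-11,8,5)
ρ-cycle length = 8 (tail of 0 descent steps not counted)

8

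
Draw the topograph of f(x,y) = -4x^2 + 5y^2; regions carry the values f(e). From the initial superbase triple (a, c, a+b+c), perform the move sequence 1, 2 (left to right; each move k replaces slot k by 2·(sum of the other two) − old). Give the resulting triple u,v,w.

start (-4,5,1) = (f(1,0),f(0,1),f(1,1))
replace slot 1: 2·(5+1) − (-4) = 16 → (16,5,1)
replace slot 2: 2·(16+1) − 5 = 29 → (16,29,1)

16,29,1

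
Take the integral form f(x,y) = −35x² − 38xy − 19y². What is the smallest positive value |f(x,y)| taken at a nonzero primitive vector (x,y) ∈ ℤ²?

translate: b→-32 (≡38 mod 70), so (35,38,19)→(35,-32,16)
flip: (35,-32,16)→(16,32,35)
translate: b→0 (≡32 mod 32), so (16,32,35)→(16,0,19)
reduced (well bottom): (16,0,19) with a≤c, −a<b≤a
well minimum |f| = |-16| = 16 (negative-definite)

16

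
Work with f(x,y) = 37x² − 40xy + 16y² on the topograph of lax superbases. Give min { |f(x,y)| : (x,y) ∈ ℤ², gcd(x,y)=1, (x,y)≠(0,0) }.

translate: b→34 (≡-40 mod 74), so (37,-40,16)→(37,34,13)
flip: (37,34,13)→(13,-34,37)
translate: b→-8 (≡-34 mod 26), so (13,-34,37)→(13,-8,16)
reduced (well bottom): (13,-8,16) with a≤c, −a<b≤a
well minimum = a = 13

13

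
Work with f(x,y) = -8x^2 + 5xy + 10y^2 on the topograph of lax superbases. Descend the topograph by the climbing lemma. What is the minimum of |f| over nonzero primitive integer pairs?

river: ρ → (10,15,-3)
river: ρ → (-3,15,10)
river: ρ → (10,5,-8)
river: ρ → (-8,11,7)
river: ρ → (7,17,-2)
river: ρ → (-2,15,15)
river: ρ → (15,15,-2)
river: ρ → (-2,17,7)
river: ρ → (7,11,-8)
river: ρ → (-8,5,10)
closes: descent 0, river 10
min |a| on river = 2

2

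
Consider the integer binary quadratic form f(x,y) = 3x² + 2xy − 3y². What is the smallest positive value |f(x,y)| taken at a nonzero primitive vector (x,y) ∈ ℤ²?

river: ρ → (-3,4,2)
river: ρ → (2,4,-3)
river: ρ → (-3,2,3)
river: ρ → (3,4,-2)
river: ρ → (-2,4,3)
river: ρ → (3,2,-3)
closes: descent 0, river 6
min |a| on river = 2

2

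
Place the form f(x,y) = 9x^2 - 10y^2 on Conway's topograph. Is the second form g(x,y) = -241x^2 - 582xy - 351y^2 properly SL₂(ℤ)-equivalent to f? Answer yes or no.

D₁ = 360, D₂ = 360
river cycle of f (length 2): (9, 18, -1), (-1, 18, 9)
river cycle of g (length 2): (9, 18, -1), (-1, 18, 9)
cycles coincide ⇒ equivalent

yes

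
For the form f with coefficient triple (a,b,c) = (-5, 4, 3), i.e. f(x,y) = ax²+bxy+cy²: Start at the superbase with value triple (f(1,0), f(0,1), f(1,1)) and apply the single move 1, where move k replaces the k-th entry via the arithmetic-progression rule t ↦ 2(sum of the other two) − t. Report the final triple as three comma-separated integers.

start (-5,3,2) = (f(1,0),f(0,1),f(1,1))
replace slot 1: 2·(3+2) − (-5) = 15 → (15,3,2)

15,3,2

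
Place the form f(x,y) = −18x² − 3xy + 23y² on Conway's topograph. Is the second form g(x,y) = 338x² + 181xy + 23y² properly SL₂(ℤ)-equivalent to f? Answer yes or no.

D₁ = 1665, D₂ = 1665
river cycle of f (length 22): (-18, 33, 8), (8, 31, -22), (-22, 13, 17), (17, 21, -18), (-18, 15, 20), (20, 25, -13), (-13, 27, 18), (18, 9, -22), (-22, 35, 5), (5, 35, -22), … (12 more)
river cycle of g (length 22): (-18, 33, 8), (8, 31, -22), (-22, 13, 17), (17, 21, -18), (-18, 15, 20), (20, 25, -13), (-13, 27, 18), (18, 9, -22), (-22, 35, 5), (5, 35, -22), … (12 more)
cycles coincide ⇒ equivalent

yes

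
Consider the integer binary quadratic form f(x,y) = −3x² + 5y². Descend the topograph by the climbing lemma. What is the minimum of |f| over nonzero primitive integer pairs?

descent: ρ → (5,0,-3)
descent: ρ → (-3,6,2)  [lands on river]
river: ρ → (2,6,-3)
closes: descent 2, river 2
min |a| on river = 2

2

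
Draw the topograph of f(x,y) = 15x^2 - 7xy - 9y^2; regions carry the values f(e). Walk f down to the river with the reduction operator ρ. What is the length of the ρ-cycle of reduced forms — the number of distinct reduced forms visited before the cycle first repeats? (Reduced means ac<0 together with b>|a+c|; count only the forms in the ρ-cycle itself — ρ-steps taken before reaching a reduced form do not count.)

D = 589, ⌊√D⌋ = 24
descent: ρ → (-9,7,15)  [lands on river]
river: ρ → (15,23,-1)
river: ρ → (-1,23,15)
river: ρ → (15,7,-9)
river: ρ → (-9,11,13)
river: ρ → (13,15,-7)
river: ρ → (-7,13,15)
river: ρ → (15,17,-5)
river: ρ → (-5,23,3)
river: ρ → (3,19,-19)
river: ρ → (-19,19,3)
river: ρ → (3,23,-5)
river: ρ → (-5,17,15)
river: ρ → (15,13,-7)
river: ρ → (-7,15,13)
river: ρ → (13,11,-9)
ρ-cycle length = 16 (tail of 1 descent step not counted)

16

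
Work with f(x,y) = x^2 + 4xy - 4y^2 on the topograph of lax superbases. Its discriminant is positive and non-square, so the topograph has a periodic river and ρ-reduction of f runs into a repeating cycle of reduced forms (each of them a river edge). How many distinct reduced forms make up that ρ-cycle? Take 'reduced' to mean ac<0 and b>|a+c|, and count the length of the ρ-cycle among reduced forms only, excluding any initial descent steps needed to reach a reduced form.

D = 32, ⌊√D⌋ = 5
river: ρ → (-4,4,1)
river: ρ → (1,4,-4)
ρ-cycle length = 2 (tail of 0 descent steps not counted)

2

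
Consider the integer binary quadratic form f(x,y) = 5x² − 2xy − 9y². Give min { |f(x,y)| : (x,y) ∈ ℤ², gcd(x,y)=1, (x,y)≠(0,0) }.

descent: ρ → (-9,2,5)
descent: ρ → (5,8,-6)  [lands on river]
river: ρ → (-6,4,7)
river: ρ → (7,10,-3)
river: ρ → (-3,8,10)
river: ρ → (10,12,-1)
river: ρ → (-1,12,10)
river: ρ → (10,8,-3)
river: ρ → (-3,10,7)
river: ρ → (7,4,-6)
river: ρ → (-6,8,5)
river: ρ → (5,12,-2)
river: ρ → (-2,12,5)
closes: descent 2, river 12
min |a| on river = 1

1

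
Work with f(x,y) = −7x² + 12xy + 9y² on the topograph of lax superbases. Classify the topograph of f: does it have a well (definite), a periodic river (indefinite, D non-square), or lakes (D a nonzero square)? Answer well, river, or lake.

D = b²−4ac = 12² − 4·(-7)·9 = 396
D > 0 non-square ⇒ indefinite ⇒ periodic river

river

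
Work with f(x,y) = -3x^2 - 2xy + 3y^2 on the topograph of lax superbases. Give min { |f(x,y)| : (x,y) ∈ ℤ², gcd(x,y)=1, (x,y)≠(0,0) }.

descent: ρ → (3,2,-3)  [lands on river]
river: ρ → (-3,4,2)
river: ρ → (2,4,-3)
river: ρ → (-3,2,3)
river: ρ → (3,4,-2)
river: ρ → (-2,4,3)
closes: descent 1, river 6
min |a| on river = 2

2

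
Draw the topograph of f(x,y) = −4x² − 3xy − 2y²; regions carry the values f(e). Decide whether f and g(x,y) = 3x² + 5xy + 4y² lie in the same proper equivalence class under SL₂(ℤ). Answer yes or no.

D₁ = -23, D₂ = -23
f is negative-definite; reduce −f:
−f: flip: (4,3,2)→(2,-3,4)
−f: translate: b→1 (≡-3 mod 4), so (2,-3,4)→(2,1,3)
−f: reduced (well bottom): (2,1,3) with a≤c, −a<b≤a
flip sign back: reduced form of f is (-2,-1,-3)
g: translate: b→-1 (≡5 mod 6), so (3,5,4)→(3,-1,2)
g: flip: (3,-1,2)→(2,1,3)
g: reduced (well bottom): (2,1,3) with a≤c, −a<b≤a
reduced forms (-2, -1, -3) vs (2, 1, 3) ⇒ inequivalent

no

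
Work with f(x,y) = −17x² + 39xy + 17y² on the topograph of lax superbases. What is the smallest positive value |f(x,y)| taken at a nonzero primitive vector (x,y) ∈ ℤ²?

river: ρ → (17,29,-27)
river: ρ → (-27,25,19)
river: ρ → (19,51,-1)
river: ρ → (-1,51,19)
river: ρ → (19,25,-27)
river: ρ → (-27,29,17)
river: ρ → (17,39,-17)
river: ρ → (-17,29,27)
river: ρ → (27,25,-19)
river: ρ → (-19,51,1)
river: ρ → (1,51,-19)
river: ρ → (-19,25,27)
river: ρ → (27,29,-17)
river: ρ → (-17,39,17)
closes: descent 0, river 14
min |a| on river = 1

1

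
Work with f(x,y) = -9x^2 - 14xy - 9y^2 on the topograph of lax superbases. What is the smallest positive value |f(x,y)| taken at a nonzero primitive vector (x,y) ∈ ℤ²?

translate: b→-4 (≡14 mod 18), so (9,14,9)→(9,-4,4)
flip: (9,-4,4)→(4,4,9)
reduced (well bottom): (4,4,9) with a≤c, −a<b≤a
well minimum |f| = |-4| = 4 (negative-definite)

4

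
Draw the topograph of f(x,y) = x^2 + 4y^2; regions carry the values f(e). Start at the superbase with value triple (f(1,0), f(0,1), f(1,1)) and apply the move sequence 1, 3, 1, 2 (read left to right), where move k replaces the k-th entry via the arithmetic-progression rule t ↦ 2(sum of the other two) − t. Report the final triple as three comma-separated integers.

start (1,4,5) = (f(1,0),f(0,1),f(1,1))
replace slot 1: 2·(4+5) − 1 = 17 → (17,4,5)
replace slot 3: 2·(17+4) − 5 = 37 → (17,4,37)
replace slot 1: 2·(4+37) − 17 = 65 → (65,4,37)
replace slot 2: 2·(65+37) − 4 = 200 → (65,200,37)

65,200,37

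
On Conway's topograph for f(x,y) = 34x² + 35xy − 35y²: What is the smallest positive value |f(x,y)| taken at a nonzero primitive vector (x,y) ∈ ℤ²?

river: ρ → (-35,35,34)
river: ρ → (34,33,-36)
river: ρ → (-36,39,31)
river: ρ → (31,23,-44)
river: ρ → (-44,65,10)
river: ρ → (10,75,-9)
river: ρ → (-9,69,34)
river: ρ → (34,67,-11)
river: ρ → (-11,65,40)
river: ρ → (40,15,-36)
river: ρ → (-36,57,19)
river: ρ → (19,57,-36)
river: ρ → (-36,15,40)
river: ρ → (40,65,-11)
river: ρ → (-11,67,34)
river: ρ → (34,69,-9)
river: ρ → (-9,75,10)
river: ρ → (10,65,-44)
river: ρ → (-44,23,31)
river: ρ → (31,39,-36)
river: ρ → (-36,33,34)
river: ρ → (34,35,-35)
closes: descent 0, river 22
min |a| on river = 9

9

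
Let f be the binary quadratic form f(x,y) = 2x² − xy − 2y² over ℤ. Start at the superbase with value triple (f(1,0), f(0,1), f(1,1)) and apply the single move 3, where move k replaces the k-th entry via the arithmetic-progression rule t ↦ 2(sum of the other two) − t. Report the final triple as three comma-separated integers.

start (2,-2,-1) = (f(1,0),f(0,1),f(1,1))
replace slot 3: 2·(2+(-2)) − (-1) = 1 → (2,-2,1)

2,-2,1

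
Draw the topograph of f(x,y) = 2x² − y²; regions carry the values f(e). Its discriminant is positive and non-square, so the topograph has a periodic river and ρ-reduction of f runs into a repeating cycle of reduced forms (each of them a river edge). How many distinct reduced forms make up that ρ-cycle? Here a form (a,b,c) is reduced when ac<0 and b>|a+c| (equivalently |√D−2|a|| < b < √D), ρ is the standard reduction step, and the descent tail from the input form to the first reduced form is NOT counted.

D = 8, ⌊√D⌋ = 2
descent: ρ → (-1,2,1)  [lands on river]
river: ρ → (1,2,-1)
ρ-cycle length = 2 (tail of 1 descent step not counted)

2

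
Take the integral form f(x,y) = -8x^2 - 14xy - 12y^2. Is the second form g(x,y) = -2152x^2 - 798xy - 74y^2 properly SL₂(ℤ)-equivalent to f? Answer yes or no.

D₁ = -188, D₂ = -188
f is negative-definite; reduce −f:
−f: translate: b→-2 (≡14 mod 16), so (8,14,12)→(8,-2,6)
−f: flip: (8,-2,6)→(6,2,8)
−f: reduced (well bottom): (6,2,8) with a≤c, −a<b≤a
flip sign back: reduced form of f is (-6,-2,-8)
g is negative-definite; reduce −g:
−g: flip: (2152,798,74)→(74,-798,2152)
−g: translate: b→-58 (≡-798 mod 148), so (74,-798,2152)→(74,-58,12)
−g: flip: (74,-58,12)→(12,58,74)
−g: translate: b→10 (≡58 mod 24), so (12,58,74)→(12,10,6)
−g: flip: (12,10,6)→(6,-10,12)
−g: translate: b→2 (≡-10 mod 12), so (6,-10,12)→(6,2,8)
−g: reduced (well bottom): (6,2,8) with a≤c, −a<b≤a
flip sign back: reduced form of g is (-6,-2,-8)
reduced forms (-6, -2, -8) vs (-6, -2, -8) ⇒ equivalent

yes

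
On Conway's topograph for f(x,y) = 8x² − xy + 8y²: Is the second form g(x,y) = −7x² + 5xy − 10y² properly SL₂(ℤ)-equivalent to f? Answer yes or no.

D₁ = -255, D₂ = -255
f: flip: (8,-1,8)→(8,1,8)
f: reduced (well bottom): (8,1,8) with a≤c, −a<b≤a
g is negative-definite; reduce −g:
−g: reduced (well bottom): (7,-5,10) with a≤c, −a<b≤a
flip sign back: reduced form of g is (-7,5,-10)
reduced forms (8, 1, 8) vs (-7, 5, -10) ⇒ inequivalent

no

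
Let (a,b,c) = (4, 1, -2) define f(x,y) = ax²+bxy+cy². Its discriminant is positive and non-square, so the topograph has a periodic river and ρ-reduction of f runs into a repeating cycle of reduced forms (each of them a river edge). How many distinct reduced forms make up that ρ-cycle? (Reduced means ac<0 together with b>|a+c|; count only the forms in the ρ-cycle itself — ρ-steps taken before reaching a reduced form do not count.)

D = 33, ⌊√D⌋ = 5
descent: ρ → (-2,3,3)  [lands on river]
river: ρ → (3,3,-2)
river: ρ → (-2,5,1)
river: ρ → (1,5,-2)
ρ-cycle length = 4 (tail of 1 descent step not counted)

4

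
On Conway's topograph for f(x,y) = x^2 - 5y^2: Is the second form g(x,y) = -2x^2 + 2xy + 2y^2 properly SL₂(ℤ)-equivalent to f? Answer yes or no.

D₁ = 20, D₂ = 20
river cycle of f (length 2): (1, 4, -1), (-1, 4, 1)
river cycle of g (length 2): (2, 2, -2), (-2, 2, 2)
cycles differ ⇒ inequivalent

no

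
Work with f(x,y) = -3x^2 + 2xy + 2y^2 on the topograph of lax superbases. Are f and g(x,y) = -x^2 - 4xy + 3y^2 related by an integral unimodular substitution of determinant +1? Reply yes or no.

D₁ = 28, D₂ = 28
river cycle of f (length 4): (2, 2, -3), (-3, 4, 1), (1, 4, -3), (-3, 2, 2)
river cycle of g (length 4): (3, 4, -1), (-1, 4, 3), (3, 2, -2), (-2, 2, 3)
cycles differ ⇒ inequivalent

no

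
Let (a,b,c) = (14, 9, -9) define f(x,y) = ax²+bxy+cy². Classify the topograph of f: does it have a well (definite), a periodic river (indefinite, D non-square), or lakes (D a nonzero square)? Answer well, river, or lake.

D = b²−4ac = 9² − 4·14·(-9) = 585
D > 0 non-square ⇒ indefinite ⇒ periodic river

river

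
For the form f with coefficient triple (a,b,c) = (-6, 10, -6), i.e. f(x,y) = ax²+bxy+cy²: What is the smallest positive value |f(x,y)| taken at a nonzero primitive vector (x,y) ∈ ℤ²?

translate: b→2 (≡-10 mod 12), so (6,-10,6)→(6,2,2)
flip: (6,2,2)→(2,-2,6)
translate: b→2 (≡-2 mod 4), so (2,-2,6)→(2,2,6)
reduced (well bottom): (2,2,6) with a≤c, −a<b≤a
well minimum |f| = |-2| = 2 (negative-definite)

2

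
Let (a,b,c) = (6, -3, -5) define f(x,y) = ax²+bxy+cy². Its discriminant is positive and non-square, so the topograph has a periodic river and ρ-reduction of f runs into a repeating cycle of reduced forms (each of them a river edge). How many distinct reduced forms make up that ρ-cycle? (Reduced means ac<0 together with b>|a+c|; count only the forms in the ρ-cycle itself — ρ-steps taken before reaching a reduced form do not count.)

D = 129, ⌊√D⌋ = 11
descent: ρ → (-5,3,6)  [lands on river]
river: ρ → (6,9,-2)
river: ρ → (-2,11,1)
river: ρ → (1,11,-2)
river: ρ → (-2,9,6)
river: ρ → (6,3,-5)
river: ρ → (-5,7,4)
river: ρ → (4,9,-3)
river: ρ → (-3,9,4)
river: ρ → (4,7,-5)
ρ-cycle length = 10 (tail of 1 descent step not counted)

10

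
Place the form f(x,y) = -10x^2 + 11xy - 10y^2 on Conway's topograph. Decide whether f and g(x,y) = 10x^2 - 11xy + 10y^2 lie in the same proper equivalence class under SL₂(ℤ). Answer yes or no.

D₁ = -279, D₂ = -279
f is negative-definite; reduce −f:
−f: translate: b→9 (≡-11 mod 20), so (10,-11,10)→(10,9,9)
−f: flip: (10,9,9)→(9,-9,10)
−f: translate: b→9 (≡-9 mod 18), so (9,-9,10)→(9,9,10)
−f: reduced (well bottom): (9,9,10) with a≤c, −a<b≤a
flip sign back: reduced form of f is (-9,-9,-10)
g: translate: b→9 (≡-11 mod 20), so (10,-11,10)→(10,9,9)
g: flip: (10,9,9)→(9,-9,10)
g: translate: b→9 (≡-9 mod 18), so (9,-9,10)→(9,9,10)
g: reduced (well bottom): (9,9,10) with a≤c, −a<b≤a
reduced forms (-9, -9, -10) vs (9, 9, 10) ⇒ inequivalent

no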